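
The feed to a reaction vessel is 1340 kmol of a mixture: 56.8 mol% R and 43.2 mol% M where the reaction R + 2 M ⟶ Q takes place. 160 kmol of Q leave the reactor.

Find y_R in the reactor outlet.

0.589

For Q: n = n₀ + 1ξ → 160 = 0 + 1ξ, giving ξ = 160 kmol.
Outlet amounts (n = n₀ + ν ξ):
  R: 761.1 − 1(160) = 601.1
  M: 578.9 − 2(160) = 258.9
  Q: 0 + 1(160) = 160
Total out = 1020 kmol; y_R = 601.1 / 1020 = 0.5893.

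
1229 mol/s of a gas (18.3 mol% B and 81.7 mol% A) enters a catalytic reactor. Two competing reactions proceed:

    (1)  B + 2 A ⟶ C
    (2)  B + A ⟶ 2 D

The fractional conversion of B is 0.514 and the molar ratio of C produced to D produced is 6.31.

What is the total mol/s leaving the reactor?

Conversion of B: B consumed = 0.514 × 224.9 = 115.6 mol/s = 1ξ₁ + 1ξ₂.
Selectivity: 1ξ₁ / (2ξ₂) = 6.31 → ξ₁ = 12.62 ξ₂.
Substitute: (1·12.62 + 1) ξ₂ = 115.6 → ξ₂ = 8.488 mol/s, ξ₁ = 107.1 mol/s.
Outlet amounts (n = n₀ + Σ ν·ξ):
  B: 224.9 − 1(107.1) − 1(8.488) = 109.3
  A: 1004 − 2(107.1) − 1(8.488) = 781.4
  C: 0 + 1(107.1) = 107.1
  D: 0 + 2(8.488) = 16.98
Total out = 109.3 + 781.4 + 107.1 + 16.98 = 1015 mol/s.

1010 mol/s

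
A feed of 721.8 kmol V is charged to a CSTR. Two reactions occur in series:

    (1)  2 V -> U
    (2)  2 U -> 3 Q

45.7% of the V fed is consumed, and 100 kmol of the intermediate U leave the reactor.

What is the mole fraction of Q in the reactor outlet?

Conversion of V: V consumed = 2ξ₁ = 0.457 × 721.8 → ξ₁ = 164.9 kmol.
U balance: n_U = 0 + 1ξ₁ − 2ξ₂ = 100 → ξ₂ = (1·164.9 − 100)/2 = 32.47 kmol.
Outlet amounts (n = n₀ + Σ ν·ξ):
  V: 721.8 − 2(164.9) = 391.9
  U: 0 + 1(164.9) − 2(32.47) = 100
  Q: 0 + 3(32.47) = 97.4
Total out = 589.3 kmol; y_Q = 97.4 / 589.3 = 0.1653.

0.165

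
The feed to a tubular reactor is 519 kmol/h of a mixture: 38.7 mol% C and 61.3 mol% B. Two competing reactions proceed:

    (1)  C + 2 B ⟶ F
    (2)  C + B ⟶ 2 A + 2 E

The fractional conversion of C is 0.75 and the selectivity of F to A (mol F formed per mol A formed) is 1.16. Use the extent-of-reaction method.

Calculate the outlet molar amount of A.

Conversion of C: C consumed = 0.75 × 200.9 = 150.6 kmol/h = 1ξ₁ + 1ξ₂.
Selectivity: 1ξ₁ / (2ξ₂) = 1.16 → ξ₁ = 2.32 ξ₂.
Substitute: (1·2.32 + 1) ξ₂ = 150.6 → ξ₂ = 45.37 kmol/h, ξ₁ = 105.3 kmol/h.
Outlet amounts (n = n₀ + Σ ν·ξ):
  C: 200.9 − 1(105.3) − 1(45.37) = 50.21
  B: 318.1 − 2(105.3) − 1(45.37) = 62.24
  F: 0 + 1(105.3) = 105.3
  A: 0 + 2(45.37) = 90.75
  E: 0 + 2(45.37) = 90.75

90.7 kmol/h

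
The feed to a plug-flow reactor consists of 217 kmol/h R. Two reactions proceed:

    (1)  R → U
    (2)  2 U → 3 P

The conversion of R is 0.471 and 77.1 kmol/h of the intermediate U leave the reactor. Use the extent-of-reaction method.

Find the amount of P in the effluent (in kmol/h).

37.7 kmol/h

Conversion of R: R consumed = 1ξ₁ = 0.471 × 217 → ξ₁ = 102.2 kmol/h.
U balance: n_U = 0 + 1ξ₁ − 2ξ₂ = 77.1 → ξ₂ = (1·102.2 − 77.1)/2 = 12.55 kmol/h.
Outlet amounts (n = n₀ + Σ ν·ξ):
  R: 217 − 1(102.2) = 114.8
  U: 0 + 1(102.2) − 2(12.55) = 77.1
  P: 0 + 3(12.55) = 37.66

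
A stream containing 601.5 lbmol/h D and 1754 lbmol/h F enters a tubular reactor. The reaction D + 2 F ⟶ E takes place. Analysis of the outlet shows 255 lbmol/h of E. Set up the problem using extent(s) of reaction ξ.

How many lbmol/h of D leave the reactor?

346 lbmol/h

For E: n = n₀ + 1ξ → 255 = 0 + 1ξ, giving ξ = 255 lbmol/h.
Outlet amounts (n = n₀ + ν ξ):
  D: 601.5 − 1(255) = 346.5
  F: 1754 − 2(255) = 1244
  E: 0 + 1(255) = 255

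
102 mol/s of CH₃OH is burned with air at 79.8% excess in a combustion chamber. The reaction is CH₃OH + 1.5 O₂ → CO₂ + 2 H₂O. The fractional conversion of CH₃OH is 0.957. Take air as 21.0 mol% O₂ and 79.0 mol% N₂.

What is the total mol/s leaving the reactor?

1460 mol/s

Stoichiometric O₂ = 1.5 × 102 = 153 mol/s; O₂ fed = 153 × 1.798 = 275.1 mol/s.
N₂ fed = 275.1 × 79/21 = 1035 mol/s.
Fuel reacted = 0.957 × 102 → ξ = 97.61 mol/s.
Outlet (n = n₀ + ν ξ):
  CH₃OH: 102 − 1(97.61) = 4.386
  O₂: 275.1 − 1.5(97.61) = 128.7
  N₂: 1035 (inert)
  CO₂: 0 + 1(97.61) = 97.61
  H₂O: 0 + 2(97.61) = 195.2
Total out = 4.386 + 128.7 + 1035 + 97.61 + 195.2 = 1461 mol/s.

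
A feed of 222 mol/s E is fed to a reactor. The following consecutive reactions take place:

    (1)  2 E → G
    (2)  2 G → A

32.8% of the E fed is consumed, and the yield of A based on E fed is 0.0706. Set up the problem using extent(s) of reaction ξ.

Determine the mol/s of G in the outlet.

Conversion of E: E consumed = 2ξ₁ = 0.328 × 222 → ξ₁ = 36.41 mol/s.
Yield of A: 1ξ₂ / 222 = 0.0706 → ξ₂ = 15.67 mol/s.
Outlet amounts (n = n₀ + Σ ν·ξ):
  E: 222 − 2(36.41) = 149.2
  G: 0 + 1(36.41) − 2(15.67) = 5.062
  A: 0 + 1(15.67) = 15.67

5.06 mol/s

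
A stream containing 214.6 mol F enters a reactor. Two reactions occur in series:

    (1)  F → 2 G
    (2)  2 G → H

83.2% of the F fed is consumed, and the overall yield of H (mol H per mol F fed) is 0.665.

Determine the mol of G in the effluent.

Conversion of F: F consumed = 1ξ₁ = 0.832 × 214.6 → ξ₁ = 178.5 mol.
Yield of H: 1ξ₂ / 214.6 = 0.665 → ξ₂ = 142.7 mol.
Outlet amounts (n = n₀ + Σ ν·ξ):
  F: 214.6 − 1(178.5) = 36.05
  G: 0 + 2(178.5) − 2(142.7) = 71.68
  H: 0 + 1(142.7) = 142.7

71.7 mol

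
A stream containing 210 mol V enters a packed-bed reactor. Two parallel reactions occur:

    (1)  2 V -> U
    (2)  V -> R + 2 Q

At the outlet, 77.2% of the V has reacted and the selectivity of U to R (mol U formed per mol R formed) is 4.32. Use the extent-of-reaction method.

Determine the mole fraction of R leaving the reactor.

0.0984

Conversion of V: V consumed = 0.772 × 210 = 162.1 mol = 2ξ₁ + 1ξ₂.
Selectivity: 1ξ₁ / (1ξ₂) = 4.32 → ξ₁ = 4.32 ξ₂.
Substitute: (2·4.32 + 1) ξ₂ = 162.1 → ξ₂ = 16.82 mol, ξ₁ = 72.65 mol.
Outlet amounts (n = n₀ + Σ ν·ξ):
  V: 210 − 2(72.65) − 1(16.82) = 47.88
  U: 0 + 1(72.65) = 72.65
  R: 0 + 1(16.82) = 16.82
  Q: 0 + 2(16.82) = 33.63
Total out = 171 mol; y_R = 16.82 / 171 = 0.09836.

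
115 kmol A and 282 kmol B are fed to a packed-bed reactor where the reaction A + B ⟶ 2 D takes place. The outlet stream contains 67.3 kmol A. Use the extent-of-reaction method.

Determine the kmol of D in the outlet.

95.4 kmol

For A: n = n₀ − 1ξ → 67.3 = 115 − 1ξ, giving ξ = 47.7 kmol.
Outlet amounts (n = n₀ + ν ξ):
  A: 115 − 1(47.7) = 67.3
  B: 282 − 1(47.7) = 234.3
  D: 0 + 2(47.7) = 95.4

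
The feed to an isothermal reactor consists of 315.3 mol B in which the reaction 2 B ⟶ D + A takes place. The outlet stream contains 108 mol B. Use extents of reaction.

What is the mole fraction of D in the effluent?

0.329

For B: n = n₀ − 2ξ → 108 = 315.3 − 2ξ, giving ξ = 103.7 mol.
Outlet amounts (n = n₀ + ν ξ):
  B: 315.3 − 2(103.7) = 108
  D: 0 + 1(103.7) = 103.7
  A: 0 + 1(103.7) = 103.7
Total out = 315.3 mol; y_D = 103.7 / 315.3 = 0.3287.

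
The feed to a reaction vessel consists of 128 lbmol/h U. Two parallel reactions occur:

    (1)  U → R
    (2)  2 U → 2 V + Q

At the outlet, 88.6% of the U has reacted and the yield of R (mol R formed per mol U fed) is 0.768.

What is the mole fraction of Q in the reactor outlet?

Yield of R: 1ξ₁ / 128 = 0.768 → ξ₁ = 98.3 lbmol/h.
Conversion of U: 1ξ₁ + 2ξ₂ = 0.886 × 128 = 113.4 → ξ₂ = 7.552 lbmol/h.
Outlet amounts (n = n₀ + Σ ν·ξ):
  U: 128 − 1(98.3) − 2(7.552) = 14.59
  R: 0 + 1(98.3) = 98.3
  V: 0 + 2(7.552) = 15.1
  Q: 0 + 1(7.552) = 7.552
Total out = 135.6 lbmol/h; y_Q = 7.552 / 135.6 = 0.05571.

0.0557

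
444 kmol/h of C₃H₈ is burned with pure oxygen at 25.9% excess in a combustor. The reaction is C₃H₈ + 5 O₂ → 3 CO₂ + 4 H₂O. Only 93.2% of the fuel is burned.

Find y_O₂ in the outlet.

Stoichiometric O₂ = 5 × 444 = 2220 kmol/h; O₂ fed = 2220 × 1.259 = 2795 kmol/h.
Fuel reacted = 0.932 × 444 → ξ = 413.8 kmol/h.
Outlet (n = n₀ + ν ξ):
  C₃H₈: 444 − 1(413.8) = 30.19
  O₂: 2795 − 5(413.8) = 725.9
  CO₂: 0 + 3(413.8) = 1241
  H₂O: 0 + 4(413.8) = 1655
Total out = 3653 kmol/h; y_O₂ = 725.9 / 3653 = 0.1987.

0.199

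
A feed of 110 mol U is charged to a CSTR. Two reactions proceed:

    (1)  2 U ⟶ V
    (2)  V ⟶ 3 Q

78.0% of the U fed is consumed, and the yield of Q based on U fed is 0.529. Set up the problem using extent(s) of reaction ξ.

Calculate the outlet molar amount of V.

23.5 mol

Conversion of U: U consumed = 2ξ₁ = 0.78 × 110 → ξ₁ = 42.9 mol.
Yield of Q: 3ξ₂ / 110 = 0.529 → ξ₂ = 19.4 mol.
Outlet amounts (n = n₀ + Σ ν·ξ):
  U: 110 − 2(42.9) = 24.2
  V: 0 + 1(42.9) − 1(19.4) = 23.5
  Q: 0 + 3(19.4) = 58.19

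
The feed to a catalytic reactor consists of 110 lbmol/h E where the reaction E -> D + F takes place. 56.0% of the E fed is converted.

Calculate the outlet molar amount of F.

E reacted = 0.56 × 110 = 61.6 lbmol/h; ν_E = −1, so ξ = 61.6/1 = 61.6 lbmol/h.
Outlet amounts (n = n₀ + ν ξ):
  E: 110 − 1(61.6) = 48.4
  D: 0 + 1(61.6) = 61.6
  F: 0 + 1(61.6) = 61.6

61.6 lbmol/h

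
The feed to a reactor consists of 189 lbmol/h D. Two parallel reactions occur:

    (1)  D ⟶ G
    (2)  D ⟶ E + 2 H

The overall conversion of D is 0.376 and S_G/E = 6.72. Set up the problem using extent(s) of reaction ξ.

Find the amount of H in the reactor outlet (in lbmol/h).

Conversion of D: D consumed = 0.376 × 189 = 71.06 lbmol/h = 1ξ₁ + 1ξ₂.
Selectivity: 1ξ₁ / (1ξ₂) = 6.72 → ξ₁ = 6.72 ξ₂.
Substitute: (1·6.72 + 1) ξ₂ = 71.06 → ξ₂ = 9.205 lbmol/h, ξ₁ = 61.86 lbmol/h.
Outlet amounts (n = n₀ + Σ ν·ξ):
  D: 189 − 1(61.86) − 1(9.205) = 117.9
  G: 0 + 1(61.86) = 61.86
  E: 0 + 1(9.205) = 9.205
  H: 0 + 2(9.205) = 18.41

18.4 lbmol/h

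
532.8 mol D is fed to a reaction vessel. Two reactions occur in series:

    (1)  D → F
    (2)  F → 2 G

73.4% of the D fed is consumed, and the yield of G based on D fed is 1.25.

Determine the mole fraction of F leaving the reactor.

0.0671

Conversion of D: D consumed = 1ξ₁ = 0.734 × 532.8 → ξ₁ = 391.1 mol.
Yield of G: 2ξ₂ / 532.8 = 1.25 → ξ₂ = 333 mol.
Outlet amounts (n = n₀ + Σ ν·ξ):
  D: 532.8 − 1(391.1) = 141.7
  F: 0 + 1(391.1) − 1(333) = 58.08
  G: 0 + 2(333) = 666
Total out = 865.8 mol; y_F = 58.08 / 865.8 = 0.06708.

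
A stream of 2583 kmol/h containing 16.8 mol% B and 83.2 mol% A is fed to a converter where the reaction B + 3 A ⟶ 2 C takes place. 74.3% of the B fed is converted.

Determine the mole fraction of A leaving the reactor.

B reacted = 0.743 × 433.9 = 322.4 kmol/h; ν_B = −1, so ξ = 322.4/1 = 322.4 kmol/h.
Outlet amounts (n = n₀ + ν ξ):
  B: 433.9 − 1(322.4) = 111.5
  A: 2149 − 3(322.4) = 1182
  C: 0 + 2(322.4) = 644.8
Total out = 1938 kmol/h; y_A = 1182 / 1938 = 0.6098.

0.61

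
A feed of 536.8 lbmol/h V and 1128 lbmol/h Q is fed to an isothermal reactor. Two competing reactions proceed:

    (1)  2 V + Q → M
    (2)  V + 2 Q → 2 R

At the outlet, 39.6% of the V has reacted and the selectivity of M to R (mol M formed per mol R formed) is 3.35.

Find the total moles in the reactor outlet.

1450 lbmol/h

Conversion of V: V consumed = 0.396 × 536.8 = 212.6 lbmol/h = 2ξ₁ + 1ξ₂.
Selectivity: 1ξ₁ / (2ξ₂) = 3.35 → ξ₁ = 6.7 ξ₂.
Substitute: (2·6.7 + 1) ξ₂ = 212.6 → ξ₂ = 14.76 lbmol/h, ξ₁ = 98.91 lbmol/h.
Outlet amounts (n = n₀ + Σ ν·ξ):
  V: 536.8 − 2(98.91) − 1(14.76) = 324.2
  Q: 1128 − 1(98.91) − 2(14.76) = 999.6
  M: 0 + 1(98.91) = 98.91
  R: 0 + 2(14.76) = 29.52
Total out = 324.2 + 999.6 + 98.91 + 29.52 = 1452 lbmol/h.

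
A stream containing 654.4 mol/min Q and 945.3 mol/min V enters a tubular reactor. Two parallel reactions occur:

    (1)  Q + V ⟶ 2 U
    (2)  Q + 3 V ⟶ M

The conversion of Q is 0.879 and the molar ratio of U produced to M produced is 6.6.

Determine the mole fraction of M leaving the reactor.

Conversion of Q: Q consumed = 0.879 × 654.4 = 575.2 mol/min = 1ξ₁ + 1ξ₂.
Selectivity: 2ξ₁ / (1ξ₂) = 6.6 → ξ₁ = 3.3 ξ₂.
Substitute: (1·3.3 + 1) ξ₂ = 575.2 → ξ₂ = 133.8 mol/min, ξ₁ = 441.4 mol/min.
Outlet amounts (n = n₀ + Σ ν·ξ):
  Q: 654.4 − 1(441.4) − 1(133.8) = 79.18
  V: 945.3 − 1(441.4) − 3(133.8) = 102.5
  U: 0 + 2(441.4) = 882.9
  M: 0 + 1(133.8) = 133.8
Total out = 1198 mol/min; y_M = 133.8 / 1198 = 0.1116.

0.112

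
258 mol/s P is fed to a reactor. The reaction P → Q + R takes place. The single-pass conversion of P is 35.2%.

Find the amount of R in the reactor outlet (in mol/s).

90.8 mol/s

P reacted = 0.352 × 258 = 90.82 mol/s; ν_P = −1, so ξ = 90.82/1 = 90.82 mol/s.
Outlet amounts (n = n₀ + ν ξ):
  P: 258 − 1(90.82) = 167.2
  Q: 0 + 1(90.82) = 90.82
  R: 0 + 1(90.82) = 90.82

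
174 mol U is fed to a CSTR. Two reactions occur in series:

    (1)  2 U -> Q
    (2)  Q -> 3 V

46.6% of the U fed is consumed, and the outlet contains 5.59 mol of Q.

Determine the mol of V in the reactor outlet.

105 mol

Conversion of U: U consumed = 2ξ₁ = 0.466 × 174 → ξ₁ = 40.54 mol.
Q balance: n_Q = 0 + 1ξ₁ − 1ξ₂ = 5.59 → ξ₂ = (1·40.54 − 5.59)/1 = 34.95 mol.
Outlet amounts (n = n₀ + Σ ν·ξ):
  U: 174 − 2(40.54) = 92.92
  Q: 0 + 1(40.54) − 1(34.95) = 5.59
  V: 0 + 3(34.95) = 104.9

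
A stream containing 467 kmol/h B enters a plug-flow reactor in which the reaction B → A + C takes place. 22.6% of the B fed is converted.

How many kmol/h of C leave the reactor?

106 kmol/h

B reacted = 0.226 × 467 = 105.5 kmol/h; ν_B = −1, so ξ = 105.5/1 = 105.5 kmol/h.
Outlet amounts (n = n₀ + ν ξ):
  B: 467 − 1(105.5) = 361.5
  A: 0 + 1(105.5) = 105.5
  C: 0 + 1(105.5) = 105.5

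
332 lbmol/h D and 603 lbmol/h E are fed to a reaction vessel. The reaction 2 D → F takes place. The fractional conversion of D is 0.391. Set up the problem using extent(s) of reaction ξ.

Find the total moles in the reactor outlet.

D reacted = 0.391 × 332 = 129.8 lbmol/h; ν_D = −2, so ξ = 129.8/2 = 64.91 lbmol/h.
Outlet amounts (n = n₀ + ν ξ):
  D: 332 − 2(64.91) = 202.2
  F: 0 + 1(64.91) = 64.91
  E: 603 (inert)
Total out = 202.2 + 64.91 + 603 = 870.1 lbmol/h.

870 lbmol/h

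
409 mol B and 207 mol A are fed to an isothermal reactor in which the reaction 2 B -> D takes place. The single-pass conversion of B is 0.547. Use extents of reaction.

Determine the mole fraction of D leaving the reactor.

B reacted = 0.547 × 409 = 223.7 mol; ν_B = −2, so ξ = 223.7/2 = 111.9 mol.
Outlet amounts (n = n₀ + ν ξ):
  B: 409 − 2(111.9) = 185.3
  D: 0 + 1(111.9) = 111.9
  A: 207 (inert)
Total out = 504.1 mol; y_D = 111.9 / 504.1 = 0.2219.

0.222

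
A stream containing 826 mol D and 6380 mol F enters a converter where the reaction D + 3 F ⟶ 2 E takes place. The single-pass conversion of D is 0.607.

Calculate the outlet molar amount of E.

D reacted = 0.607 × 826 = 501.4 mol; ν_D = −1, so ξ = 501.4/1 = 501.4 mol.
Outlet amounts (n = n₀ + ν ξ):
  D: 826 − 1(501.4) = 324.6
  F: 6380 − 3(501.4) = 4876
  E: 0 + 2(501.4) = 1003

1000 mol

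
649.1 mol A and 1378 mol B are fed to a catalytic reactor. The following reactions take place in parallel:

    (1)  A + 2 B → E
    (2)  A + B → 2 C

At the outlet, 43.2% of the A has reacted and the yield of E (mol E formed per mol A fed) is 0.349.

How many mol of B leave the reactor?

871 mol

Yield of E: 1ξ₁ / 649.1 = 0.349 → ξ₁ = 226.5 mol.
Conversion of A: 1ξ₁ + 1ξ₂ = 0.432 × 649.1 = 280.4 → ξ₂ = 53.88 mol.
Outlet amounts (n = n₀ + Σ ν·ξ):
  A: 649.1 − 1(226.5) − 1(53.88) = 368.7
  B: 1378 − 2(226.5) − 1(53.88) = 871.1
  E: 0 + 1(226.5) = 226.5
  C: 0 + 2(53.88) = 107.8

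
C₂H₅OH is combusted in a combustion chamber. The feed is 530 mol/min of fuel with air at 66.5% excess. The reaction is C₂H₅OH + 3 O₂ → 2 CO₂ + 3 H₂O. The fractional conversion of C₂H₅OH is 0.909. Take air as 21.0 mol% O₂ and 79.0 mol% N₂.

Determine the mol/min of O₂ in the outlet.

1200 mol/min

Stoichiometric O₂ = 3 × 530 = 1590 mol/min; O₂ fed = 1590 × 1.665 = 2647 mol/min.
N₂ fed = 2647 × 79/21 = 9959 mol/min.
Fuel reacted = 0.909 × 530 → ξ = 481.8 mol/min.
Outlet (n = n₀ + ν ξ):
  C₂H₅OH: 530 − 1(481.8) = 48.23
  O₂: 2647 − 3(481.8) = 1202
  N₂: 9959 (inert)
  CO₂: 0 + 2(481.8) = 963.5
  H₂O: 0 + 3(481.8) = 1445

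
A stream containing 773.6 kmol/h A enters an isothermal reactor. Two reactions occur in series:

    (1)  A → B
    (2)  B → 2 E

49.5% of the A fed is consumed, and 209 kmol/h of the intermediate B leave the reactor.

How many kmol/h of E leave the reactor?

Conversion of A: A consumed = 1ξ₁ = 0.495 × 773.6 → ξ₁ = 382.9 kmol/h.
B balance: n_B = 0 + 1ξ₁ − 1ξ₂ = 209 → ξ₂ = (1·382.9 − 209)/1 = 173.9 kmol/h.
Outlet amounts (n = n₀ + Σ ν·ξ):
  A: 773.6 − 1(382.9) = 390.7
  B: 0 + 1(382.9) − 1(173.9) = 209
  E: 0 + 2(173.9) = 347.9

348 kmol/h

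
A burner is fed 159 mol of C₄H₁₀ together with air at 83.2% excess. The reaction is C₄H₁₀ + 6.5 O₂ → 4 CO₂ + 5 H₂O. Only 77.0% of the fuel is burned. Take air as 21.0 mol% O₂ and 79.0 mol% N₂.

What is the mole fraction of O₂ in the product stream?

Stoichiometric O₂ = 6.5 × 159 = 1034 mol; O₂ fed = 1034 × 1.832 = 1893 mol.
N₂ fed = 1893 × 79/21 = 7123 mol.
Fuel reacted = 0.77 × 159 → ξ = 122.4 mol.
Outlet (n = n₀ + ν ξ):
  C₄H₁₀: 159 − 1(122.4) = 36.57
  O₂: 1893 − 6.5(122.4) = 1098
  N₂: 7123 (inert)
  CO₂: 0 + 4(122.4) = 489.7
  H₂O: 0 + 5(122.4) = 612.2
Total out = 9359 mol; y_O₂ = 1098 / 9359 = 0.1173.

0.117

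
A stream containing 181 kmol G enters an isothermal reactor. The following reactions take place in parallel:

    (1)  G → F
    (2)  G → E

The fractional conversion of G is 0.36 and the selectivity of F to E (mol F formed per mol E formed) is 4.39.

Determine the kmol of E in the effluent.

Conversion of G: G consumed = 0.36 × 181 = 65.16 kmol = 1ξ₁ + 1ξ₂.
Selectivity: 1ξ₁ / (1ξ₂) = 4.39 → ξ₁ = 4.39 ξ₂.
Substitute: (1·4.39 + 1) ξ₂ = 65.16 → ξ₂ = 12.09 kmol, ξ₁ = 53.07 kmol.
Outlet amounts (n = n₀ + Σ ν·ξ):
  G: 181 − 1(53.07) − 1(12.09) = 115.8
  F: 0 + 1(53.07) = 53.07
  E: 0 + 1(12.09) = 12.09

12.1 kmol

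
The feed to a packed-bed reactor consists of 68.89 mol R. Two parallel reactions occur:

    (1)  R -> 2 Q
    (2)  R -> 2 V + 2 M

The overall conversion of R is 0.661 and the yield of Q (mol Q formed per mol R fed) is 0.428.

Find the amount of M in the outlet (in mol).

Yield of Q: 2ξ₁ / 68.89 = 0.428 → ξ₁ = 14.74 mol.
Conversion of R: 1ξ₁ + 1ξ₂ = 0.661 × 68.89 = 45.54 → ξ₂ = 30.79 mol.
Outlet amounts (n = n₀ + Σ ν·ξ):
  R: 68.89 − 1(14.74) − 1(30.79) = 23.35
  Q: 0 + 2(14.74) = 29.48
  V: 0 + 2(30.79) = 61.59
  M: 0 + 2(30.79) = 61.59

61.6 mol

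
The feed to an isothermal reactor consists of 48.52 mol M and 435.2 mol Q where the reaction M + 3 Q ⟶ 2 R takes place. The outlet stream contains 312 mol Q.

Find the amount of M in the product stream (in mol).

7.45 mol

For Q: n = n₀ − 3ξ → 312 = 435.2 − 3ξ, giving ξ = 41.07 mol.
Outlet amounts (n = n₀ + ν ξ):
  M: 48.52 − 1(41.07) = 7.453
  Q: 435.2 − 3(41.07) = 312
  R: 0 + 2(41.07) = 82.13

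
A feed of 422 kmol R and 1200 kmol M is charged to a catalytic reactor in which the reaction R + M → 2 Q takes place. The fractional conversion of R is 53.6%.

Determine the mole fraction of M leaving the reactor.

R reacted = 0.536 × 422 = 226.2 kmol; ν_R = −1, so ξ = 226.2/1 = 226.2 kmol.
Outlet amounts (n = n₀ + ν ξ):
  R: 422 − 1(226.2) = 195.8
  M: 1200 − 1(226.2) = 973.8
  Q: 0 + 2(226.2) = 452.4
Total out = 1622 kmol; y_M = 973.8 / 1622 = 0.6004.

0.6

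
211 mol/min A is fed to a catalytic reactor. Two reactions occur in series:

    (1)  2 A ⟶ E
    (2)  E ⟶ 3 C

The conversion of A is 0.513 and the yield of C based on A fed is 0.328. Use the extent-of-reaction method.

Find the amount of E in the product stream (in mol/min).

31.1 mol/min

Conversion of A: A consumed = 2ξ₁ = 0.513 × 211 → ξ₁ = 54.12 mol/min.
Yield of C: 3ξ₂ / 211 = 0.328 → ξ₂ = 23.07 mol/min.
Outlet amounts (n = n₀ + Σ ν·ξ):
  A: 211 − 2(54.12) = 102.8
  E: 0 + 1(54.12) − 1(23.07) = 31.05
  C: 0 + 3(23.07) = 69.21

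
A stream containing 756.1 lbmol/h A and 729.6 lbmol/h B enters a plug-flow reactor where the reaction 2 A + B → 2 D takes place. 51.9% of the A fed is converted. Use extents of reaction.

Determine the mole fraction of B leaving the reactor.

A reacted = 0.519 × 756.1 = 392.4 lbmol/h; ν_A = −2, so ξ = 392.4/2 = 196.2 lbmol/h.
Outlet amounts (n = n₀ + ν ξ):
  A: 756.1 − 2(196.2) = 363.7
  B: 729.6 − 1(196.2) = 533.4
  D: 0 + 2(196.2) = 392.4
Total out = 1289 lbmol/h; y_B = 533.4 / 1289 = 0.4136.

0.414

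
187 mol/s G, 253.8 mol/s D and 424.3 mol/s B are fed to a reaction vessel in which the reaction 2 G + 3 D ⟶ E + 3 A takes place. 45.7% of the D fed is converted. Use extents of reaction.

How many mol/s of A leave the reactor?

116 mol/s

D reacted = 0.457 × 253.8 = 116 mol/s; ν_D = −3, so ξ = 116/3 = 38.66 mol/s.
Outlet amounts (n = n₀ + ν ξ):
  G: 187 − 2(38.66) = 109.7
  D: 253.8 − 3(38.66) = 137.8
  E: 0 + 1(38.66) = 38.66
  A: 0 + 3(38.66) = 116
  B: 424.3 (inert)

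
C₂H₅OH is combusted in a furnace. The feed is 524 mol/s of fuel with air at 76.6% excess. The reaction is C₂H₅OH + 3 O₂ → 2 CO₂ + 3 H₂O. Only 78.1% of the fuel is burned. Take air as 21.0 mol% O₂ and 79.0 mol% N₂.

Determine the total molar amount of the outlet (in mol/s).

14200 mol/s

Stoichiometric O₂ = 3 × 524 = 1572 mol/s; O₂ fed = 1572 × 1.766 = 2776 mol/s.
N₂ fed = 2776 × 79/21 = 10440 mol/s.
Fuel reacted = 0.781 × 524 → ξ = 409.2 mol/s.
Outlet (n = n₀ + ν ξ):
  C₂H₅OH: 524 − 1(409.2) = 114.8
  O₂: 2776 − 3(409.2) = 1548
  N₂: 10440 (inert)
  CO₂: 0 + 2(409.2) = 818.5
  H₂O: 0 + 3(409.2) = 1228
Total out = 114.8 + 1548 + 10440 + 818.5 + 1228 = 14150 mol/s.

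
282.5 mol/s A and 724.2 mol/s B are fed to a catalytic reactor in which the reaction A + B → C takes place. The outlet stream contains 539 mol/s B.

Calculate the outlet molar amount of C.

For B: n = n₀ − 1ξ → 539 = 724.2 − 1ξ, giving ξ = 185.2 mol/s.
Outlet amounts (n = n₀ + ν ξ):
  A: 282.5 − 1(185.2) = 97.3
  B: 724.2 − 1(185.2) = 539
  C: 0 + 1(185.2) = 185.2

185 mol/s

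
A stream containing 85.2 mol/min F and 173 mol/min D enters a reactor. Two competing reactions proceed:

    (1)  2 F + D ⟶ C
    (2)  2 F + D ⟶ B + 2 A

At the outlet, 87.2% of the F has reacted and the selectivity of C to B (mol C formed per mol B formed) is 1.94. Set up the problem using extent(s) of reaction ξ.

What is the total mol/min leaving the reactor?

Conversion of F: F consumed = 0.872 × 85.2 = 74.29 mol/min = 2ξ₁ + 2ξ₂.
Selectivity: 1ξ₁ / (1ξ₂) = 1.94 → ξ₁ = 1.94 ξ₂.
Substitute: (2·1.94 + 2) ξ₂ = 74.29 → ξ₂ = 12.64 mol/min, ξ₁ = 24.51 mol/min.
Outlet amounts (n = n₀ + Σ ν·ξ):
  F: 85.2 − 2(24.51) − 2(12.64) = 10.91
  D: 173 − 1(24.51) − 1(12.64) = 135.9
  C: 0 + 1(24.51) = 24.51
  B: 0 + 1(12.64) = 12.64
  A: 0 + 2(12.64) = 25.27
Total out = 10.91 + 135.9 + 24.51 + 12.64 + 25.27 = 209.2 mol/min.

209 mol/min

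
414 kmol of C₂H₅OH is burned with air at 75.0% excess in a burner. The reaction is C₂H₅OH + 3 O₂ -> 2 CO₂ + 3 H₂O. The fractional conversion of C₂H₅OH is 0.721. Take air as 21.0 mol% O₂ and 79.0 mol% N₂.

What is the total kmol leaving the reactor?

Stoichiometric O₂ = 3 × 414 = 1242 kmol; O₂ fed = 1242 × 1.750 = 2174 kmol.
N₂ fed = 2174 × 79/21 = 8176 kmol.
Fuel reacted = 0.721 × 414 → ξ = 298.5 kmol.
Outlet (n = n₀ + ν ξ):
  C₂H₅OH: 414 − 1(298.5) = 115.5
  O₂: 2174 − 3(298.5) = 1278
  N₂: 8176 (inert)
  CO₂: 0 + 2(298.5) = 597
  H₂O: 0 + 3(298.5) = 895.5
Total out = 115.5 + 1278 + 8176 + 597 + 895.5 = 11060 kmol.

11100 kmol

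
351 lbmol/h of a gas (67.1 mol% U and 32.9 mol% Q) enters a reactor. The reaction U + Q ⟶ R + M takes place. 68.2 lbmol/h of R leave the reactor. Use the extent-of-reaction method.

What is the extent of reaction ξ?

For R: n = n₀ + 1ξ → 68.2 = 0 + 1ξ, giving ξ = 68.2 lbmol/h.
Outlet amounts (n = n₀ + ν ξ):
  U: 235.5 − 1(68.2) = 167.3
  Q: 115.5 − 1(68.2) = 47.28
  R: 0 + 1(68.2) = 68.2
  M: 0 + 1(68.2) = 68.2

ξ = 68.2 lbmol/h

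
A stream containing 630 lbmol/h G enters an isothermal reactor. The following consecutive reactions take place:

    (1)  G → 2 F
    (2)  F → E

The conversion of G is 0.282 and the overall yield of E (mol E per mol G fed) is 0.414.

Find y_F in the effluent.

0.117

Conversion of G: G consumed = 1ξ₁ = 0.282 × 630 → ξ₁ = 177.7 lbmol/h.
Yield of E: 1ξ₂ / 630 = 0.414 → ξ₂ = 260.8 lbmol/h.
Outlet amounts (n = n₀ + Σ ν·ξ):
  G: 630 − 1(177.7) = 452.3
  F: 0 + 2(177.7) − 1(260.8) = 94.5
  E: 0 + 1(260.8) = 260.8
Total out = 807.7 lbmol/h; y_F = 94.5 / 807.7 = 0.117.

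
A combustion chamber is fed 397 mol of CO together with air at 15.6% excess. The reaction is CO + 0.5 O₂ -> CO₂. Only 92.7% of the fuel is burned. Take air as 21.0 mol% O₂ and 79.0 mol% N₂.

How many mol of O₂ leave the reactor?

45.5 mol

Stoichiometric O₂ = 0.5 × 397 = 198.5 mol; O₂ fed = 198.5 × 1.156 = 229.5 mol.
N₂ fed = 229.5 × 79/21 = 863.2 mol.
Fuel reacted = 0.927 × 397 → ξ = 368 mol.
Outlet (n = n₀ + ν ξ):
  CO: 397 − 1(368) = 28.98
  O₂: 229.5 − 0.5(368) = 45.46
  N₂: 863.2 (inert)
  CO₂: 0 + 1(368) = 368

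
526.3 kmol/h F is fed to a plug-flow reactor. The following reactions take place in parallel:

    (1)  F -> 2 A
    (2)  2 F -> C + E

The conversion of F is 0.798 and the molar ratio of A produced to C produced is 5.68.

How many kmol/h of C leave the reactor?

Conversion of F: F consumed = 0.798 × 526.3 = 420 kmol/h = 1ξ₁ + 2ξ₂.
Selectivity: 2ξ₁ / (1ξ₂) = 5.68 → ξ₁ = 2.84 ξ₂.
Substitute: (1·2.84 + 2) ξ₂ = 420 → ξ₂ = 86.77 kmol/h, ξ₁ = 246.4 kmol/h.
Outlet amounts (n = n₀ + Σ ν·ξ):
  F: 526.3 − 1(246.4) − 2(86.77) = 106.3
  A: 0 + 2(246.4) = 492.9
  C: 0 + 1(86.77) = 86.77
  E: 0 + 1(86.77) = 86.77

86.8 kmol/h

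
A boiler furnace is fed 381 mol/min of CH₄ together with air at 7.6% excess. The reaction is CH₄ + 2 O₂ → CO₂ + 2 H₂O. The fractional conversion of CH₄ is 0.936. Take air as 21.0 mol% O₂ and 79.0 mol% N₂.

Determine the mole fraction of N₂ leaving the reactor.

Stoichiometric O₂ = 2 × 381 = 762 mol/min; O₂ fed = 762 × 1.076 = 819.9 mol/min.
N₂ fed = 819.9 × 79/21 = 3084 mol/min.
Fuel reacted = 0.936 × 381 → ξ = 356.6 mol/min.
Outlet (n = n₀ + ν ξ):
  CH₄: 381 − 1(356.6) = 24.38
  O₂: 819.9 − 2(356.6) = 106.7
  N₂: 3084 (inert)
  CO₂: 0 + 1(356.6) = 356.6
  H₂O: 0 + 2(356.6) = 713.2
Total out = 4285 mol/min; y_N₂ = 3084 / 4285 = 0.7198.

0.72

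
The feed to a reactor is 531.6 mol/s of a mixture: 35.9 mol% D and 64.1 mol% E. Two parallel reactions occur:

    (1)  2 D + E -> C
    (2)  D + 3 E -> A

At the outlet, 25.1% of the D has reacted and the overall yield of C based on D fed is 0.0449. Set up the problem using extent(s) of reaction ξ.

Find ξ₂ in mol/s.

ξ₂ = 30.8 mol/s

Yield of C: 1ξ₁ / 190.8 = 0.0449 → ξ₁ = 8.569 mol/s.
Conversion of D: 2ξ₁ + 1ξ₂ = 0.251 × 190.8 = 47.9 → ξ₂ = 30.76 mol/s.
Outlet amounts (n = n₀ + Σ ν·ξ):
  D: 190.8 − 2(8.569) − 1(30.76) = 142.9
  E: 340.8 − 1(8.569) − 3(30.76) = 239.9
  C: 0 + 1(8.569) = 8.569
  A: 0 + 1(30.76) = 30.76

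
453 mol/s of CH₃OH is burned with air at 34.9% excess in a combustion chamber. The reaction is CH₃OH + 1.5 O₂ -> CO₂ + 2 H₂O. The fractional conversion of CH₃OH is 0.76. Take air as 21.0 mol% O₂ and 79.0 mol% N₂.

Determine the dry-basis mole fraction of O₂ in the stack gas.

0.093

Stoichiometric O₂ = 1.5 × 453 = 679.5 mol/s; O₂ fed = 679.5 × 1.349 = 916.6 mol/s.
N₂ fed = 916.6 × 79/21 = 3448 mol/s.
Fuel reacted = 0.76 × 453 → ξ = 344.3 mol/s.
Outlet (n = n₀ + ν ξ):
  CH₃OH: 453 − 1(344.3) = 108.7
  O₂: 916.6 − 1.5(344.3) = 400.2
  N₂: 3448 (inert)
  CO₂: 0 + 1(344.3) = 344.3
  H₂O: 0 + 2(344.3) = 688.6
Dry total = 4302 mol/s; y_O₂ (dry) = 400.2 / 4302 = 0.09304.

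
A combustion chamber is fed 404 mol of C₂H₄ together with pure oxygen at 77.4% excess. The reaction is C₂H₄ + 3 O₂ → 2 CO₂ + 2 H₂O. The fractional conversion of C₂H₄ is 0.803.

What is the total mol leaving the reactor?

Stoichiometric O₂ = 3 × 404 = 1212 mol; O₂ fed = 1212 × 1.774 = 2150 mol.
Fuel reacted = 0.803 × 404 → ξ = 324.4 mol.
Outlet (n = n₀ + ν ξ):
  C₂H₄: 404 − 1(324.4) = 79.59
  O₂: 2150 − 3(324.4) = 1177
  CO₂: 0 + 2(324.4) = 648.8
  H₂O: 0 + 2(324.4) = 648.8
Total out = 79.59 + 1177 + 648.8 + 648.8 = 2554 mol.

2550 mol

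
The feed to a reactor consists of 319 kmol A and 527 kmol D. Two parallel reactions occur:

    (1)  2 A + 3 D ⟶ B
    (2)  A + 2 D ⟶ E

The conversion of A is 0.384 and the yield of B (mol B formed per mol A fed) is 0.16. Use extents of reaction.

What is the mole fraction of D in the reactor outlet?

0.554

Yield of B: 1ξ₁ / 319 = 0.16 → ξ₁ = 51.04 kmol.
Conversion of A: 2ξ₁ + 1ξ₂ = 0.384 × 319 = 122.5 → ξ₂ = 20.42 kmol.
Outlet amounts (n = n₀ + Σ ν·ξ):
  A: 319 − 2(51.04) − 1(20.42) = 196.5
  D: 527 − 3(51.04) − 2(20.42) = 333
  B: 0 + 1(51.04) = 51.04
  E: 0 + 1(20.42) = 20.42
Total out = 601 kmol; y_D = 333 / 601 = 0.5541.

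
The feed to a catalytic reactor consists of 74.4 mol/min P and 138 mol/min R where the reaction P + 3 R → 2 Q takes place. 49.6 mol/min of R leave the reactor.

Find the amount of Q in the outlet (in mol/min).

For R: n = n₀ − 3ξ → 49.6 = 138 − 3ξ, giving ξ = 29.47 mol/min.
Outlet amounts (n = n₀ + ν ξ):
  P: 74.4 − 1(29.47) = 44.93
  R: 138 − 3(29.47) = 49.6
  Q: 0 + 2(29.47) = 58.93

58.9 mol/min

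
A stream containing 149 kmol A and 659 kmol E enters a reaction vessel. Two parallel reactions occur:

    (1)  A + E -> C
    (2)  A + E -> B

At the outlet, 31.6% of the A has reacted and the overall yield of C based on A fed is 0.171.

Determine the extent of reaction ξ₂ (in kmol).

ξ₂ = 21.6 kmol

Yield of C: 1ξ₁ / 149 = 0.171 → ξ₁ = 25.48 kmol.
Conversion of A: 1ξ₁ + 1ξ₂ = 0.316 × 149 = 47.08 → ξ₂ = 21.61 kmol.
Outlet amounts (n = n₀ + Σ ν·ξ):
  A: 149 − 1(25.48) − 1(21.61) = 101.9
  E: 659 − 1(25.48) − 1(21.61) = 611.9
  C: 0 + 1(25.48) = 25.48
  B: 0 + 1(21.61) = 21.61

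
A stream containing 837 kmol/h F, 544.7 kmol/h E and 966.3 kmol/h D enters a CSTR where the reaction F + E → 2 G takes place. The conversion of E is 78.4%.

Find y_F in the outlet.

0.175

E reacted = 0.784 × 544.7 = 427 kmol/h; ν_E = −1, so ξ = 427/1 = 427 kmol/h.
Outlet amounts (n = n₀ + ν ξ):
  F: 837 − 1(427) = 410
  E: 544.7 − 1(427) = 117.7
  G: 0 + 2(427) = 854.1
  D: 966.3 (inert)
Total out = 2348 kmol/h; y_F = 410 / 2348 = 0.1746.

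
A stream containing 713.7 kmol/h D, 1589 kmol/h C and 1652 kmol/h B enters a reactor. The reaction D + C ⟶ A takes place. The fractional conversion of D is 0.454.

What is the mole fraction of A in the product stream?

D reacted = 0.454 × 713.7 = 324 kmol/h; ν_D = −1, so ξ = 324/1 = 324 kmol/h.
Outlet amounts (n = n₀ + ν ξ):
  D: 713.7 − 1(324) = 389.7
  C: 1589 − 1(324) = 1265
  A: 0 + 1(324) = 324
  B: 1652 (inert)
Total out = 3631 kmol/h; y_A = 324 / 3631 = 0.08924.

0.0892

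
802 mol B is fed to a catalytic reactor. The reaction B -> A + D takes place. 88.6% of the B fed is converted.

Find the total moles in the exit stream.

B reacted = 0.886 × 802 = 710.6 mol; ν_B = −1, so ξ = 710.6/1 = 710.6 mol.
Outlet amounts (n = n₀ + ν ξ):
  B: 802 − 1(710.6) = 91.43
  A: 0 + 1(710.6) = 710.6
  D: 0 + 1(710.6) = 710.6
Total out = 91.43 + 710.6 + 710.6 = 1513 mol.

1510 mol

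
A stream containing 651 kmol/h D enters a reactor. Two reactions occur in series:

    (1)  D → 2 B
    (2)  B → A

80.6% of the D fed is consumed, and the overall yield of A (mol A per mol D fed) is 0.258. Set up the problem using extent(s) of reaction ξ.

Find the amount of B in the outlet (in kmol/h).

Conversion of D: D consumed = 1ξ₁ = 0.806 × 651 → ξ₁ = 524.7 kmol/h.
Yield of A: 1ξ₂ / 651 = 0.258 → ξ₂ = 168 kmol/h.
Outlet amounts (n = n₀ + Σ ν·ξ):
  D: 651 − 1(524.7) = 126.3
  B: 0 + 2(524.7) − 1(168) = 881.5
  A: 0 + 1(168) = 168

881 kmol/h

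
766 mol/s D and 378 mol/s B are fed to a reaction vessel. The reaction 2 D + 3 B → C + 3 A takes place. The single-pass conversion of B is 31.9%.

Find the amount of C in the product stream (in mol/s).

B reacted = 0.319 × 378 = 120.6 mol/s; ν_B = −3, so ξ = 120.6/3 = 40.19 mol/s.
Outlet amounts (n = n₀ + ν ξ):
  D: 766 − 2(40.19) = 685.6
  B: 378 − 3(40.19) = 257.4
  C: 0 + 1(40.19) = 40.19
  A: 0 + 3(40.19) = 120.6

40.2 mol/s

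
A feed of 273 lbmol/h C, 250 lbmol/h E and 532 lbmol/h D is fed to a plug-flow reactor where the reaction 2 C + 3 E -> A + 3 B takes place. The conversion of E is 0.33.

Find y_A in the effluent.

0.0268

E reacted = 0.33 × 250 = 82.5 lbmol/h; ν_E = −3, so ξ = 82.5/3 = 27.5 lbmol/h.
Outlet amounts (n = n₀ + ν ξ):
  C: 273 − 2(27.5) = 218
  E: 250 − 3(27.5) = 167.5
  A: 0 + 1(27.5) = 27.5
  B: 0 + 3(27.5) = 82.5
  D: 532 (inert)
Total out = 1028 lbmol/h; y_A = 27.5 / 1028 = 0.02676.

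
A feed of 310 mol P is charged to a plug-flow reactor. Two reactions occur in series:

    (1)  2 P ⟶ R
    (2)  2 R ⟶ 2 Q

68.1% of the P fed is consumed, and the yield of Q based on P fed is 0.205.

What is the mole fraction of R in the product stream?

0.205

Conversion of P: P consumed = 2ξ₁ = 0.681 × 310 → ξ₁ = 105.6 mol.
Yield of Q: 2ξ₂ / 310 = 0.205 → ξ₂ = 31.77 mol.
Outlet amounts (n = n₀ + Σ ν·ξ):
  P: 310 − 2(105.6) = 98.89
  R: 0 + 1(105.6) − 2(31.77) = 42.01
  Q: 0 + 2(31.77) = 63.55
Total out = 204.4 mol; y_R = 42.01 / 204.4 = 0.2055.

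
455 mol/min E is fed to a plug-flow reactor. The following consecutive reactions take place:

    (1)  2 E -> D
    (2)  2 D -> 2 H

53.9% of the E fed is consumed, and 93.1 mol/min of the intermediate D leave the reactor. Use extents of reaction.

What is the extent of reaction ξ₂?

Conversion of E: E consumed = 2ξ₁ = 0.539 × 455 → ξ₁ = 122.6 mol/min.
D balance: n_D = 0 + 1ξ₁ − 2ξ₂ = 93.1 → ξ₂ = (1·122.6 − 93.1)/2 = 14.76 mol/min.
Outlet amounts (n = n₀ + Σ ν·ξ):
  E: 455 − 2(122.6) = 209.8
  D: 0 + 1(122.6) − 2(14.76) = 93.1
  H: 0 + 2(14.76) = 29.52

ξ₂ = 14.8 mol/min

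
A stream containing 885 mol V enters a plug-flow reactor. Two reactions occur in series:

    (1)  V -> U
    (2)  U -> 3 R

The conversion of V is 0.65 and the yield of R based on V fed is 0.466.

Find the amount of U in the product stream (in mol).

438 mol

Conversion of V: V consumed = 1ξ₁ = 0.65 × 885 → ξ₁ = 575.2 mol.
Yield of R: 3ξ₂ / 885 = 0.466 → ξ₂ = 137.5 mol.
Outlet amounts (n = n₀ + Σ ν·ξ):
  V: 885 − 1(575.2) = 309.8
  U: 0 + 1(575.2) − 1(137.5) = 437.8
  R: 0 + 3(137.5) = 412.4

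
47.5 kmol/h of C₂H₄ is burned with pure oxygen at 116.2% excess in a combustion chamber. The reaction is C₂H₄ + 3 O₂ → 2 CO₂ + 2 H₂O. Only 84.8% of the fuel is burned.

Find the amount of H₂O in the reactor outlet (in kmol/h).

80.6 kmol/h

Stoichiometric O₂ = 3 × 47.5 = 142.5 kmol/h; O₂ fed = 142.5 × 2.162 = 308.1 kmol/h.
Fuel reacted = 0.848 × 47.5 → ξ = 40.28 kmol/h.
Outlet (n = n₀ + ν ξ):
  C₂H₄: 47.5 − 1(40.28) = 7.22
  O₂: 308.1 − 3(40.28) = 187.2
  CO₂: 0 + 2(40.28) = 80.56
  H₂O: 0 + 2(40.28) = 80.56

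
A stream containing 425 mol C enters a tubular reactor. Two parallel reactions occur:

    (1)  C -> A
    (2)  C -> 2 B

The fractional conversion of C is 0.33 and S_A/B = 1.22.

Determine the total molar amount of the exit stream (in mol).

466 mol

Conversion of C: C consumed = 0.33 × 425 = 140.2 mol = 1ξ₁ + 1ξ₂.
Selectivity: 1ξ₁ / (2ξ₂) = 1.22 → ξ₁ = 2.44 ξ₂.
Substitute: (1·2.44 + 1) ξ₂ = 140.2 → ξ₂ = 40.77 mol, ξ₁ = 99.48 mol.
Outlet amounts (n = n₀ + Σ ν·ξ):
  C: 425 − 1(99.48) − 1(40.77) = 284.8
  A: 0 + 1(99.48) = 99.48
  B: 0 + 2(40.77) = 81.54
Total out = 284.8 + 99.48 + 81.54 = 465.8 mol.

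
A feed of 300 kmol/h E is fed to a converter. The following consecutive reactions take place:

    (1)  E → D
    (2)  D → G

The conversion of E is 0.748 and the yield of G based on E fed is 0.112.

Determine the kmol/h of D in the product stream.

191 kmol/h

Conversion of E: E consumed = 1ξ₁ = 0.748 × 300 → ξ₁ = 224.4 kmol/h.
Yield of G: 1ξ₂ / 300 = 0.112 → ξ₂ = 33.6 kmol/h.
Outlet amounts (n = n₀ + Σ ν·ξ):
  E: 300 − 1(224.4) = 75.6
  D: 0 + 1(224.4) − 1(33.6) = 190.8
  G: 0 + 1(33.6) = 33.6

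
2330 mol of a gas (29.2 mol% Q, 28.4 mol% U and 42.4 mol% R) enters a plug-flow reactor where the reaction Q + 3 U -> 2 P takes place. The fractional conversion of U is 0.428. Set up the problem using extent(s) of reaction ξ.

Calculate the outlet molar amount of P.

189 mol

U reacted = 0.428 × 661.7 = 283.2 mol; ν_U = −3, so ξ = 283.2/3 = 94.41 mol.
Outlet amounts (n = n₀ + ν ξ):
  Q: 680.4 − 1(94.41) = 586
  U: 661.7 − 3(94.41) = 378.5
  P: 0 + 2(94.41) = 188.8
  R: 987.9 (inert)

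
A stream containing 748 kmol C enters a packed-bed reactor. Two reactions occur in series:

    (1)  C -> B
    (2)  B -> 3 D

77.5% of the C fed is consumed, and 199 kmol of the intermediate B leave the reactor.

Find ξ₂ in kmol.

Conversion of C: C consumed = 1ξ₁ = 0.775 × 748 → ξ₁ = 579.7 kmol.
B balance: n_B = 0 + 1ξ₁ − 1ξ₂ = 199 → ξ₂ = (1·579.7 − 199)/1 = 380.7 kmol.
Outlet amounts (n = n₀ + Σ ν·ξ):
  C: 748 − 1(579.7) = 168.3
  B: 0 + 1(579.7) − 1(380.7) = 199
  D: 0 + 3(380.7) = 1142

ξ₂ = 381 kmol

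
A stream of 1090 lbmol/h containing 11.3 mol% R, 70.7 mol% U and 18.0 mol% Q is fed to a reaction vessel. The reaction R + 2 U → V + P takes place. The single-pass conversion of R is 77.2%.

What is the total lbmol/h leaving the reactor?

995 lbmol/h

R reacted = 0.772 × 123.2 = 95.09 lbmol/h; ν_R = −1, so ξ = 95.09/1 = 95.09 lbmol/h.
Outlet amounts (n = n₀ + ν ξ):
  R: 123.2 − 1(95.09) = 28.08
  U: 770.6 − 2(95.09) = 580.5
  V: 0 + 1(95.09) = 95.09
  P: 0 + 1(95.09) = 95.09
  Q: 196.2 (inert)
Total out = 28.08 + 580.5 + 95.09 + 95.09 + 196.2 = 994.9 lbmol/h.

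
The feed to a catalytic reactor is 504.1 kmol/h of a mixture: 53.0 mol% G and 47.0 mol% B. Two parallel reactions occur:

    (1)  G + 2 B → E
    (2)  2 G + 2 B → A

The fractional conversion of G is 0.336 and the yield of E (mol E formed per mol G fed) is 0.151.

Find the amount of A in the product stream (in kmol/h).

24.7 kmol/h

Yield of E: 1ξ₁ / 267.2 = 0.151 → ξ₁ = 40.34 kmol/h.
Conversion of G: 1ξ₁ + 2ξ₂ = 0.336 × 267.2 = 89.77 → ξ₂ = 24.71 kmol/h.
Outlet amounts (n = n₀ + Σ ν·ξ):
  G: 267.2 − 1(40.34) − 2(24.71) = 177.4
  B: 236.9 − 2(40.34) − 2(24.71) = 106.8
  E: 0 + 1(40.34) = 40.34
  A: 0 + 1(24.71) = 24.71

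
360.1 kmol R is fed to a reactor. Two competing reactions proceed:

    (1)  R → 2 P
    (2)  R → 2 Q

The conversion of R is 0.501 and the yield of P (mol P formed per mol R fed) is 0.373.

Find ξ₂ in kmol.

ξ₂ = 113 kmol

Yield of P: 2ξ₁ / 360.1 = 0.373 → ξ₁ = 67.16 kmol.
Conversion of R: 1ξ₁ + 1ξ₂ = 0.501 × 360.1 = 180.4 → ξ₂ = 113.3 kmol.
Outlet amounts (n = n₀ + Σ ν·ξ):
  R: 360.1 − 1(67.16) − 1(113.3) = 179.7
  P: 0 + 2(67.16) = 134.3
  Q: 0 + 2(113.3) = 226.5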